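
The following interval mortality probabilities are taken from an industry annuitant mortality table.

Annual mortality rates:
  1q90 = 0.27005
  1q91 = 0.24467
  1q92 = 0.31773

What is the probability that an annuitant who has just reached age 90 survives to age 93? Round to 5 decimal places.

The overall survival probability is (1 − 0.27005) × (1 − 0.24467) × (1 − 0.31773).
= 0.72995 × 0.75533 × 0.68227 = 0.376172.

0.37617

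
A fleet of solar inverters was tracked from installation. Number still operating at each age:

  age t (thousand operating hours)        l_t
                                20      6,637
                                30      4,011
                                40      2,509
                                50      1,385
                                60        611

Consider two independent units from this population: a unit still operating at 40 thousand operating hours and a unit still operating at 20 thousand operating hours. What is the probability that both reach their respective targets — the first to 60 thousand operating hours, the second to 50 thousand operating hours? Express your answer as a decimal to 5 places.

0.05082

p₁ = l_60/l_40 = 611/2,509 = 0.243523; p₂ = l_50/l_20 = 1,385/6,637 = 0.208679.
P(both) = p₁ × p₂ = 0.243523 × 0.208679 = 0.050818.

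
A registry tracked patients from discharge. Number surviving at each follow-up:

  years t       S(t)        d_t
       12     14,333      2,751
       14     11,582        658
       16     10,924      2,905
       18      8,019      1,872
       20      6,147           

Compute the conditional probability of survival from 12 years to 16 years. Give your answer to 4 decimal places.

The conditional survival probability is S(16)/S(12) = 10,924/14,333 = 0.762157.

0.7622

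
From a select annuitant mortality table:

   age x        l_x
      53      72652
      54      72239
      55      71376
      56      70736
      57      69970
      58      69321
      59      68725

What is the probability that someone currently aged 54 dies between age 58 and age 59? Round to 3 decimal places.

This is the probability of reaching 58 but not 59, conditional on being alive at 54: (l_58 − l_59) / l_54.
= (69321 − 68725) / 72239 = 596 / 72239 = 0.008250.

0.008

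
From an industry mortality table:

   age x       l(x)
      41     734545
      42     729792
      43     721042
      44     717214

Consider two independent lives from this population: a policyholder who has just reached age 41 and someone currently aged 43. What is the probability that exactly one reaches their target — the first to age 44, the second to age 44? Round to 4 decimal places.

0.0287

p₁ = l(44)/l(41) = 717214/734545 = 0.976406; p₂ = l(44)/l(43) = 717214/721042 = 0.994691.
P(exactly one) = p₁(1−p₂) + (1−p₁)p₂ = 0.005184 + 0.023469 = 0.028652.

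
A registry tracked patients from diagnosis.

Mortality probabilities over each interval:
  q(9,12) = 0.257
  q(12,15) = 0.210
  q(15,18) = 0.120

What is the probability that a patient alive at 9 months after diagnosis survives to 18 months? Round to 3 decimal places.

0.517

The overall survival probability is (1 − 0.257) × (1 − 0.210) × (1 − 0.120).
= 0.743 × 0.790 × 0.880 = 0.516534.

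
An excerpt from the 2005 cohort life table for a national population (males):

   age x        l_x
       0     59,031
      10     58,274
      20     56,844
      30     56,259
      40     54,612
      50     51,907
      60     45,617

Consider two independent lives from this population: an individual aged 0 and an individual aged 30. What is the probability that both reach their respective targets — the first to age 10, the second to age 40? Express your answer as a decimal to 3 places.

0.958

p₁ = l_10/l_0 = 58,274/59,031 = 0.987176; p₂ = l_40/l_30 = 54,612/56,259 = 0.970725.
P(both) = p₁ × p₂ = 0.987176 × 0.970725 = 0.958276.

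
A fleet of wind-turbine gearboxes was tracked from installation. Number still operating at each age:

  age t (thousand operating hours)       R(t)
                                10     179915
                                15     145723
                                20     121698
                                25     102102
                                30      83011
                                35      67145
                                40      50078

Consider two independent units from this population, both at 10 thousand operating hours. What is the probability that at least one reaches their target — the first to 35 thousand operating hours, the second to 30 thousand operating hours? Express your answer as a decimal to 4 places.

p₁ = R(35)/R(10) = 67145/179915 = 0.373204; p₂ = R(30)/R(10) = 83011/179915 = 0.461390.
P(at least one) = 1 − (1−p₁)(1−p₂) = 1 − 0.626796 × 0.538610 = 0.662401.

0.6624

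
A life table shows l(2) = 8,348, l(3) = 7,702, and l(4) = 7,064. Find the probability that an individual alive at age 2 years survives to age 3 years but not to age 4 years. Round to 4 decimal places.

This is the probability of reaching 3 but not 4, conditional on being alive at 2: (l(3) − l(4)) / l(2).
= (7,702 − 7,064) / 8,348 = 638 / 8,348 = 0.076425.

0.0764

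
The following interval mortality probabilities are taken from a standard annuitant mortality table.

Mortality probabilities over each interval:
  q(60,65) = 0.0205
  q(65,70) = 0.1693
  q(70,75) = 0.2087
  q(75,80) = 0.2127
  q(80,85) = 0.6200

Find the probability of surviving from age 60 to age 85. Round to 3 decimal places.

Chaining the interval survival probabilities: (1 − 0.0205) × (1 − 0.1693) × (1 − 0.2087) × (1 − 0.2127) × (1 − 0.6200).
= 0.9795 × 0.8307 × 0.7913 × 0.7873 × 0.3800 = 0.192625.

0.193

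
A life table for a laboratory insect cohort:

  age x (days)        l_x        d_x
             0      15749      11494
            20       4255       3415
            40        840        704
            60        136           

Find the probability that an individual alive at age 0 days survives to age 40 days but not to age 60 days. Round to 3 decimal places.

0.045

This is the probability of reaching 40 but not 60, conditional on being alive at 0: (l_40 − l_60) / l_0.
= (840 − 136) / 15749 = 704 / 15749 = 0.044701.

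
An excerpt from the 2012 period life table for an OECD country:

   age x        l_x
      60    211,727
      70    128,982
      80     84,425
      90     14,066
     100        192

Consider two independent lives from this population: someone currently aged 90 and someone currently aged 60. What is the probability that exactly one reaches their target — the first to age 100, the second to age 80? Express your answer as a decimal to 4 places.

0.4015

p₁ = l_100/l_90 = 192/14,066 = 0.013650; p₂ = l_80/l_60 = 84,425/211,727 = 0.398745.
P(exactly one) = p₁(1−p₂) + (1−p₁)p₂ = 0.008207 + 0.393302 = 0.401509.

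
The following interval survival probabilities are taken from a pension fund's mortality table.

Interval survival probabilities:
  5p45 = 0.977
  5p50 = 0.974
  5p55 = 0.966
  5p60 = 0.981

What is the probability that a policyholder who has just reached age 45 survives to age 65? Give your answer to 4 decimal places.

0.9018

20p45 = 0.977 × 0.974 × 0.966 × 0.981.
= 0.901778.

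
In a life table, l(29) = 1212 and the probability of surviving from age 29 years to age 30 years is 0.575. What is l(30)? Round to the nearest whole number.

l(30) = l(29) × p = 1212 × 0.575 = 697.

697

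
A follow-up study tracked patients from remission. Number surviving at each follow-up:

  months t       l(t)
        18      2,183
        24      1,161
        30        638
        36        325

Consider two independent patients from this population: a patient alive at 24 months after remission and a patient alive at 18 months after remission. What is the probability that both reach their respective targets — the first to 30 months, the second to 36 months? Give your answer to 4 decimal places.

p₁ = l(30)/l(24) = 638/1,161 = 0.549526; p₂ = l(36)/l(18) = 325/2,183 = 0.148878.
P(both) = p₁ × p₂ = 0.549526 × 0.148878 = 0.081812.

0.0818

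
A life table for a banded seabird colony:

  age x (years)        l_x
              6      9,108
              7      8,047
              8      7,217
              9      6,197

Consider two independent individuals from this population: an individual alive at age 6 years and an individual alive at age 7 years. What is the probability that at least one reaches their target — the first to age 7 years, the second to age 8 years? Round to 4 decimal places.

0.9880

p₁ = l_7/l_6 = 8,047/9,108 = 0.883509; p₂ = l_8/l_7 = 7,217/8,047 = 0.896856.
P(at least one) = 1 − (1−p₁)(1−p₂) = 1 − 0.116491 × 0.103144 = 0.987985.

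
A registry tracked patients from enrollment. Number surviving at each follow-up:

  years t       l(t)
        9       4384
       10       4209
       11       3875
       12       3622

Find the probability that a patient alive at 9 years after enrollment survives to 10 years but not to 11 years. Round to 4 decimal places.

0.0762

This is the probability of reaching 10 but not 11, conditional on being alive at 9: (l(10) − l(11)) / l(9).
= (4209 − 3875) / 4384 = 334 / 4384 = 0.076186.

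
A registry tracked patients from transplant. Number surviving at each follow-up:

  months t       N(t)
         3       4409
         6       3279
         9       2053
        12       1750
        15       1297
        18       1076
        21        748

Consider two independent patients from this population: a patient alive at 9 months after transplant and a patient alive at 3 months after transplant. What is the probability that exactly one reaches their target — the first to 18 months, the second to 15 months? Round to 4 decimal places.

0.5099

p₁ = N(18)/N(9) = 1076/2053 = 0.524111; p₂ = N(15)/N(3) = 1297/4409 = 0.294171.
P(exactly one) = p₁(1−p₂) + (1−p₁)p₂ = 0.369933 + 0.139993 = 0.509925.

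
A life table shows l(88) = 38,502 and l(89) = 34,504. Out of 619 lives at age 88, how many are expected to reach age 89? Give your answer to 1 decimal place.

The relevant probability is 34,504/38,502 = 0.896161.
Expected number = 619 × 0.896161 = 554.7.

554.7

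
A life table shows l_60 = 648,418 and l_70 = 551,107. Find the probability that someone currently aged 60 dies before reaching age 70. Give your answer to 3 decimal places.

0.150

P(die before 70 | alive at 60) = 1 − l_70/l_60 = 1 − 551,107/648,418 = (97,311)/648,418 = 0.150074.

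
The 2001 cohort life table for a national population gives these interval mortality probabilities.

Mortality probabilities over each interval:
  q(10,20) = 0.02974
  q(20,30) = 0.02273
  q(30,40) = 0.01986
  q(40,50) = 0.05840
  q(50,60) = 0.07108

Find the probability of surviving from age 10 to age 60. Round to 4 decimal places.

0.8129

Chaining the interval survival probabilities: (1 − 0.02974) × (1 − 0.02273) × (1 − 0.01986) × (1 − 0.05840) × (1 − 0.07108).
= 0.97026 × 0.97727 × 0.98014 × 0.94160 × 0.92892 = 0.812897.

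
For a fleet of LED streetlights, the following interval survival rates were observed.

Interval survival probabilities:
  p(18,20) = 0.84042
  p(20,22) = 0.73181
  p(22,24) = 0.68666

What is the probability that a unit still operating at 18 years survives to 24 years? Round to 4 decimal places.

The overall survival probability is 0.84042 × 0.73181 × 0.68666.
= 0.422315.

0.4223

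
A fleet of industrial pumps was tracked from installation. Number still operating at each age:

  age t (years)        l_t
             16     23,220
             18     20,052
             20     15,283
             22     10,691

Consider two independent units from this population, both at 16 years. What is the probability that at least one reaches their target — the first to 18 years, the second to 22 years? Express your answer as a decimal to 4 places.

p₁ = l_18/l_16 = 20,052/23,220 = 0.863566; p₂ = l_22/l_16 = 10,691/23,220 = 0.460422.
P(at least one) = 1 − (1−p₁)(1−p₂) = 1 − 0.136434 × 0.539578 = 0.926383.

0.9264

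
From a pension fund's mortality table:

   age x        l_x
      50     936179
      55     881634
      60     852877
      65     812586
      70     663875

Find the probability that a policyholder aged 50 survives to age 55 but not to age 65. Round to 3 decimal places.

0.074

We want 5|10q50 = (l_55 − l_65)/l_50.
This is the probability of reaching 55 but not 65, conditional on being alive at 50: (l_55 − l_65) / l_50.
= (881634 − 812586) / 936179 = 69048 / 936179 = 0.073755.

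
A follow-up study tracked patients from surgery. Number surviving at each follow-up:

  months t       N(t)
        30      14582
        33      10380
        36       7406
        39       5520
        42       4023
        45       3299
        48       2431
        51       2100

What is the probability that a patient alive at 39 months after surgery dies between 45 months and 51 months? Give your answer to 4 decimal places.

0.2172

This is the probability of reaching 45 but not 51, conditional on being alive at 39: (N(45) − N(51)) / N(39).
= (3299 − 2100) / 5520 = 1199 / 5520 = 0.217210.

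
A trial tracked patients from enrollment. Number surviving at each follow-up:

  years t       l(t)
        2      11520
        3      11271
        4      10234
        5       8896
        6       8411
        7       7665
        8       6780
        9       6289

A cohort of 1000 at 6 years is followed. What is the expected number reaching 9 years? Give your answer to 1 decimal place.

The relevant probability is 6289/8411 = 0.747711.
Expected number = 1000 × 0.747711 = 747.7.

747.7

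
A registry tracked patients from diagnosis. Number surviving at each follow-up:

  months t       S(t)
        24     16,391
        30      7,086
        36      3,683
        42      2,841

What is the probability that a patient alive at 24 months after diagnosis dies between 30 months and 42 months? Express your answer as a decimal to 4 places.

0.2590

This is the probability of reaching 30 but not 42, conditional on being alive at 24: (S(30) − S(42)) / S(24).
= (7,086 − 2,841) / 16,391 = 4,245 / 16,391 = 0.258984.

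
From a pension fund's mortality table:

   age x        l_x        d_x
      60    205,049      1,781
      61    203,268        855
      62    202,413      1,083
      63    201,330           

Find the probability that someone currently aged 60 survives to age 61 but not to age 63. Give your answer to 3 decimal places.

This is the probability of reaching 61 but not 63, conditional on being alive at 60: (l_61 − l_63) / l_60.
= (203,268 − 201,330) / 205,049 = 1,938 / 205,049 = 0.009451.

0.009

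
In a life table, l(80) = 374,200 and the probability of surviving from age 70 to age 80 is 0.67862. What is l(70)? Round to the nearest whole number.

551413

l(70) = l(80) / p = 374,200 / 0.67862 = 551413.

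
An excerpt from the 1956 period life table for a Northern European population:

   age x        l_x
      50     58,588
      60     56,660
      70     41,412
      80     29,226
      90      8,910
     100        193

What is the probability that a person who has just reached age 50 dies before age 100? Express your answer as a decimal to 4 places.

0.9967

P(die before 100 | alive at 50) = 1 − l_100/l_50 = 1 − 193/58,588 = (58,395)/58,588 = 0.996706.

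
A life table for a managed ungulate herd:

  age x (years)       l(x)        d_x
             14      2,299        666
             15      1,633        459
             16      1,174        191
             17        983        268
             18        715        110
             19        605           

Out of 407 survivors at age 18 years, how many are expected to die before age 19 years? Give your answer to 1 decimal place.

62.6

The relevant probability is 1 − 605/715 = 0.153846.
Expected number = 407 × 0.153846 = 62.6.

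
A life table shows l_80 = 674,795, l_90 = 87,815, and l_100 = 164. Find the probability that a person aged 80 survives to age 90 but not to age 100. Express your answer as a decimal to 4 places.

We want 10|10q80 = (l_90 − l_100)/l_80.
This is the probability of reaching 90 but not 100, conditional on being alive at 80: (l_90 − l_100) / l_80.
= (87,815 − 164) / 674,795 = 87,651 / 674,795 = 0.129893.

0.1299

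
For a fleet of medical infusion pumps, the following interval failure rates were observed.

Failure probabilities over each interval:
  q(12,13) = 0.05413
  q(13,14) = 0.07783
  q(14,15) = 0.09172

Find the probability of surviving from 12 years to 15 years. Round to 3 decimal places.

0.792

The overall survival probability is (1 − 0.05413) × (1 − 0.07783) × (1 − 0.09172).
= 0.94587 × 0.92217 × 0.90828 = 0.792250.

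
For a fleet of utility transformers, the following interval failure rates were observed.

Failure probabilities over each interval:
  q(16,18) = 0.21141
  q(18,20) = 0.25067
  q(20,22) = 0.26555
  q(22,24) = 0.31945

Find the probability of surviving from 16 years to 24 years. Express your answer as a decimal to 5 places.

0.29536

Survival from 16 to 24 is the product of surviving each interval: (1 − 0.21141) × (1 − 0.25067) × (1 − 0.26555) × (1 − 0.31945).
= 0.78859 × 0.74933 × 0.73445 × 0.68055 = 0.295357.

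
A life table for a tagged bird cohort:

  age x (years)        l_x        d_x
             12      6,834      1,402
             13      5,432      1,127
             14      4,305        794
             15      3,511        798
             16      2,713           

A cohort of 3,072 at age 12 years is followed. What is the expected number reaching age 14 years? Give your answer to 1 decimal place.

The relevant probability is 4,305/6,834 = 0.629939.
Expected number = 3,072 × 0.629939 = 1935.2.

1935.2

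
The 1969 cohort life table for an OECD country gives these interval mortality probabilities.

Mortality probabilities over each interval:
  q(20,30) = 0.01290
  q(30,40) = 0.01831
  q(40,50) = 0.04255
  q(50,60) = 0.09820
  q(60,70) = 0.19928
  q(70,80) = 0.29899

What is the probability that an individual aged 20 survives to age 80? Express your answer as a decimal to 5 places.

0.46964

Survival from 20 to 80 is the product of surviving each interval: (1 − 0.01290) × (1 − 0.01831) × (1 − 0.04255) × (1 − 0.09820) × (1 − 0.19928) × (1 − 0.29899).
= 0.98710 × 0.98169 × 0.95745 × 0.90180 × 0.80072 × 0.70101 = 0.469642.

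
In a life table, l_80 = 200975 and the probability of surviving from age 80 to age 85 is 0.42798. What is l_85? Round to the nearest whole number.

l_85 = l_80 × p = 200975 × 0.42798 = 86013.

86013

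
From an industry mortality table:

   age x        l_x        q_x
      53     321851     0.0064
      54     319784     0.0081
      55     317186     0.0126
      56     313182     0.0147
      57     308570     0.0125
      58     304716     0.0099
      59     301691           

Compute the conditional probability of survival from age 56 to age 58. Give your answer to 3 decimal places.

0.973

We want 2p56 = l_58/l_56.
The conditional survival probability is l_58/l_56 = 304716/313182 = 0.972968.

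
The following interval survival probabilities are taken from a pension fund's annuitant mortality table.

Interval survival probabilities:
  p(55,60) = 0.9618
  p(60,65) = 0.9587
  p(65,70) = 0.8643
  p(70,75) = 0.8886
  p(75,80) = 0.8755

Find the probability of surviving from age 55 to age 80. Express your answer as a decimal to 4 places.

0.6200

Chaining the interval survival probabilities: 0.9618 × 0.9587 × 0.8643 × 0.8886 × 0.8755.
= 0.620004.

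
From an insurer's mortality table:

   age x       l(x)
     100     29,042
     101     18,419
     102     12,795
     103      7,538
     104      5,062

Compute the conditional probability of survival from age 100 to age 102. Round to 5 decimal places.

The conditional survival probability is l(102)/l(100) = 12,795/29,042 = 0.440569.

0.44057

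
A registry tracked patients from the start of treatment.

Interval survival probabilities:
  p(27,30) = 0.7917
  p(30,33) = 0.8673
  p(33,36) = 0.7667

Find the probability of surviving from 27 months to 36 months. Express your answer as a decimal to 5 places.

Survival from 27 to 36 is the product of surviving each interval: 0.7917 × 0.8673 × 0.7667.
= 0.526448.

0.52645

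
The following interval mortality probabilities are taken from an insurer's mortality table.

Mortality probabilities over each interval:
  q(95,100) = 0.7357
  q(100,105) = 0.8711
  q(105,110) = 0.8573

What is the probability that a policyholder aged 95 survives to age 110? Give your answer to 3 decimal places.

0.005

Survival from 95 to 110 is the product of surviving each interval: (1 − 0.7357) × (1 − 0.8711) × (1 − 0.8573).
= 0.2643 × 0.1289 × 0.1427 = 0.004862.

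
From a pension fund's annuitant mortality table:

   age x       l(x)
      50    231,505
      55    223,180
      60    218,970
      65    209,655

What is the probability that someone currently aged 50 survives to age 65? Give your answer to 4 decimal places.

0.9056

The conditional survival probability is l(65)/l(50) = 209,655/231,505 = 0.905618.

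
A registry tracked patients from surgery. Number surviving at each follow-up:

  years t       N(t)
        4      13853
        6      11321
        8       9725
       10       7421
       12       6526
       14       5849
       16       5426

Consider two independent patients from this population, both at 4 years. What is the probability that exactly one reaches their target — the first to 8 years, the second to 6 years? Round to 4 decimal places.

0.3718

p₁ = N(8)/N(4) = 9725/13853 = 0.702014; p₂ = N(6)/N(4) = 11321/13853 = 0.817224.
P(exactly one) = p₁(1−p₂) + (1−p₁)p₂ = 0.128311 + 0.243521 = 0.371833.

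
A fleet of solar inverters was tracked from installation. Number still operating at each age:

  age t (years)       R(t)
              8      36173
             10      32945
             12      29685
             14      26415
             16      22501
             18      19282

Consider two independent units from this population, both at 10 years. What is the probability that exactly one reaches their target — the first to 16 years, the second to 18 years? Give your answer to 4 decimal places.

p₁ = R(16)/R(10) = 22501/32945 = 0.682987; p₂ = R(18)/R(10) = 19282/32945 = 0.585278.
P(exactly one) = p₁(1−p₂) + (1−p₁)p₂ = 0.283250 + 0.185541 = 0.468790.

0.4688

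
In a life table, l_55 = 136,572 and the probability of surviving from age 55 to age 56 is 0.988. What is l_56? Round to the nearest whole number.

l_56 = l_55 × p = 136,572 × 0.988 = 134933.

134933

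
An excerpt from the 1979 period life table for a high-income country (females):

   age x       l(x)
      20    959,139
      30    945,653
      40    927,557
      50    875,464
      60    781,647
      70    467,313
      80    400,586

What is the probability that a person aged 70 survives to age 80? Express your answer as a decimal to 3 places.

0.857

The conditional survival probability is l(80)/l(70) = 400,586/467,313 = 0.857211.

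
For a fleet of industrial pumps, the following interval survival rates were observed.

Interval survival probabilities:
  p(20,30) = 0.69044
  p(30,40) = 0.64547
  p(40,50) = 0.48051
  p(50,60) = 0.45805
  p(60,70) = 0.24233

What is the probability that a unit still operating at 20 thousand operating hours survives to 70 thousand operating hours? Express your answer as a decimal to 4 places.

0.0238

Chaining the interval survival probabilities: 0.69044 × 0.64547 × 0.48051 × 0.45805 × 0.24233.
= 0.023770.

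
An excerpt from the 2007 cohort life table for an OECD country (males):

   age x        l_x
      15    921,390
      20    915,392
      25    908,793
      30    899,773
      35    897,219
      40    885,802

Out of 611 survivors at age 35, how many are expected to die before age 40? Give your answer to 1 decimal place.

The relevant probability is 1 − 885,802/897,219 = 0.012725.
Expected number = 611 × 0.012725 = 7.8.

7.8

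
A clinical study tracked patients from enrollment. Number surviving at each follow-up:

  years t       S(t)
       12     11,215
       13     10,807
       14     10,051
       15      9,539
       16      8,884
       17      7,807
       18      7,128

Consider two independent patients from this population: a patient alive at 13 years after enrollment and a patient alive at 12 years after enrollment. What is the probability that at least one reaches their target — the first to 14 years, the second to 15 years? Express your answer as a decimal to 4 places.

0.9895

p₁ = S(14)/S(13) = 10,051/10,807 = 0.930045; p₂ = S(15)/S(12) = 9,539/11,215 = 0.850557.
P(at least one) = 1 − (1−p₁)(1−p₂) = 1 − 0.069955 × 0.149443 = 0.989546.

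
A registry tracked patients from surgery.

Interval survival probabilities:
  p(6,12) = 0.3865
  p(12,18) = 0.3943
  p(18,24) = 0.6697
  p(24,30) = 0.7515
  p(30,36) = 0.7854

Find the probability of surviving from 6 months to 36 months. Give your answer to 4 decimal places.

P(survive 6→36) = 0.3865 × 0.3943 × 0.6697 × 0.7515 × 0.7854.
= 0.060239.

0.0602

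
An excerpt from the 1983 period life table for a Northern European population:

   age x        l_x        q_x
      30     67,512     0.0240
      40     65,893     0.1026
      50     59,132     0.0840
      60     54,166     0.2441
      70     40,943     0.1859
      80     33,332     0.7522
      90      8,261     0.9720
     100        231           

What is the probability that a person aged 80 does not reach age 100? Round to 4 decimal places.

0.9931

P(die before 100 | alive at 80) = 1 − l_100/l_80 = 1 − 231/33,332 = (33,101)/33,332 = 0.993070.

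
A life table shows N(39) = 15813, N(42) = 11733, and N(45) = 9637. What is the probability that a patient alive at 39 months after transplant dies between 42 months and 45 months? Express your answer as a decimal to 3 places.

0.133

This is the probability of reaching 42 but not 45, conditional on being alive at 39: (N(42) − N(45)) / N(39).
= (11733 − 9637) / 15813 = 2096 / 15813 = 0.132549.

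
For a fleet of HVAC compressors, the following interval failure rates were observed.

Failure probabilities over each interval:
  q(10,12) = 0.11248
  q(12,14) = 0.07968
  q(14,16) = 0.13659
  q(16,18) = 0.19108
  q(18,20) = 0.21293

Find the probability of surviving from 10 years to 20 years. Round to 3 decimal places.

The overall survival probability is (1 − 0.11248) × (1 − 0.07968) × (1 − 0.13659) × (1 − 0.19108) × (1 − 0.21293).
= 0.88752 × 0.92032 × 0.86341 × 0.80892 × 0.78707 = 0.449007.

0.449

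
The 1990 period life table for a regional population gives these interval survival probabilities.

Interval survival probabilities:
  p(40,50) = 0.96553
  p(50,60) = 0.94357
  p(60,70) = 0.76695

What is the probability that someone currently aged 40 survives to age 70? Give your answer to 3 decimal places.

0.699

Chaining the interval survival probabilities: 0.96553 × 0.94357 × 0.76695.
= 0.698726.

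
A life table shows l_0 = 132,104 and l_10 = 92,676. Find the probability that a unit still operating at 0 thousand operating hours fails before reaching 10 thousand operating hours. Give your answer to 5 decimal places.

P(fail before 10 | operational at 0) = 1 − l_10/l_0 = 1 − 92,676/132,104 = (39,428)/132,104 = 0.298462.

0.29846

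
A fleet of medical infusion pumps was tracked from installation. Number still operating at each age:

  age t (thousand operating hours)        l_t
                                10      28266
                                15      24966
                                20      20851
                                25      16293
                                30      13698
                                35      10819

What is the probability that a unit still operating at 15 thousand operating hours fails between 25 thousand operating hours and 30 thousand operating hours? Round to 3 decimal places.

This is the probability of reaching 25 but not 30, conditional on being operational at 15: (l_25 − l_30) / l_15.
= (16293 − 13698) / 24966 = 2595 / 24966 = 0.103941.

0.104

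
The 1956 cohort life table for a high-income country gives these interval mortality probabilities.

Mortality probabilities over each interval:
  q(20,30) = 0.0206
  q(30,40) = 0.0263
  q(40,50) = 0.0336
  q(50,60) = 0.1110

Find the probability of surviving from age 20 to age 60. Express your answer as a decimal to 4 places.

P(survive 20→60) = (1 − 0.0206) × (1 − 0.0263) × (1 − 0.0336) × (1 − 0.1110).
= 0.9794 × 0.9737 × 0.9664 × 0.8890 = 0.819302.

0.8193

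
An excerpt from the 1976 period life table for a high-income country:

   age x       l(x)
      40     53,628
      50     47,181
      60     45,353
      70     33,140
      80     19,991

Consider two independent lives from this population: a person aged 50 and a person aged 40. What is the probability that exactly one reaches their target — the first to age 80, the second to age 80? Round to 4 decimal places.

p₁ = l(80)/l(50) = 19,991/47,181 = 0.423709; p₂ = l(80)/l(40) = 19,991/53,628 = 0.372772.
P(exactly one) = p₁(1−p₂) + (1−p₁)p₂ = 0.265762 + 0.214825 = 0.480587.

0.4806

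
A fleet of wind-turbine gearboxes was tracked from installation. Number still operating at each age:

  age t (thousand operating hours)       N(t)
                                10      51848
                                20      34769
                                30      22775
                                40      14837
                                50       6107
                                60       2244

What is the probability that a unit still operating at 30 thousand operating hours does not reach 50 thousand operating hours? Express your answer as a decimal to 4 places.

P(fail before 50 | operational at 30) = 1 − N(50)/N(30) = 1 − 6107/22775 = (16668)/22775 = 0.731855.

0.7319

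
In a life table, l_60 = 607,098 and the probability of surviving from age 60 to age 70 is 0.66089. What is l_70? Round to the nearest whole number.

l_70 = l_60 × p = 607,098 × 0.66089 = 401225.

401225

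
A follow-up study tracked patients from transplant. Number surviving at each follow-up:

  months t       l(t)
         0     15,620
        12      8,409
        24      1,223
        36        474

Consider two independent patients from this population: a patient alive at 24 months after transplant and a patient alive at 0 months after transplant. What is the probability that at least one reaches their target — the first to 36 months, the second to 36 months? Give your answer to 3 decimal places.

0.406

p₁ = l(36)/l(24) = 474/1,223 = 0.387572; p₂ = l(36)/l(0) = 474/15,620 = 0.030346.
P(at least one) = 1 − (1−p₁)(1−p₂) = 1 − 0.612428 × 0.969654 = 0.406157.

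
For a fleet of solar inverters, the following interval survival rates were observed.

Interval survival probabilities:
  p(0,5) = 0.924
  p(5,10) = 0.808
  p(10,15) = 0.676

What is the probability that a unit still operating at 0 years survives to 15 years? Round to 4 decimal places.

P(survive 0→15) = 0.924 × 0.808 × 0.676.
= 0.504696.

0.5047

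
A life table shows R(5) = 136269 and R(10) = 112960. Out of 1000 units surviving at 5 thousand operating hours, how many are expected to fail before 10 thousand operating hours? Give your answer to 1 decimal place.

171.1

The relevant probability is 1 − 112960/136269 = 0.171051.
Expected number = 1000 × 0.171051 = 171.1.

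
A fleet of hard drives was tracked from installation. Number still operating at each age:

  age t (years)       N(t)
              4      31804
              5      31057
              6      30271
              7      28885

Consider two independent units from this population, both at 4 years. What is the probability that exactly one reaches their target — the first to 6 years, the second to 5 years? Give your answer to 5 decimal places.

0.06942

p₁ = N(6)/N(4) = 30271/31804 = 0.951799; p₂ = N(5)/N(4) = 31057/31804 = 0.976512.
P(exactly one) = p₁(1−p₂) + (1−p₁)p₂ = 0.022356 + 0.047069 = 0.069425.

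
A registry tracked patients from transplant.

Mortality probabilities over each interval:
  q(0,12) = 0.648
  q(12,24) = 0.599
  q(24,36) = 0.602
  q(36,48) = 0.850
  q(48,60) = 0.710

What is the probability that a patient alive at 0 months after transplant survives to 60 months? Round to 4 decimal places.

Survival from 0 to 60 is the product of surviving each interval: (1 − 0.648) × (1 − 0.599) × (1 − 0.602) × (1 − 0.850) × (1 − 0.710).
= 0.352 × 0.401 × 0.398 × 0.150 × 0.290 = 0.002444.

0.0024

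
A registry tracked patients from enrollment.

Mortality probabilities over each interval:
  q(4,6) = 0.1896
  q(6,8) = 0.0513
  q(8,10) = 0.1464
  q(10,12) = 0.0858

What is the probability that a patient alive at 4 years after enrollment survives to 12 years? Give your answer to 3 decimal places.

Survival from 4 to 12 is the product of surviving each interval: (1 − 0.1896) × (1 − 0.0513) × (1 − 0.1464) × (1 − 0.0858).
= 0.8104 × 0.9487 × 0.8536 × 0.9142 = 0.599962.

0.600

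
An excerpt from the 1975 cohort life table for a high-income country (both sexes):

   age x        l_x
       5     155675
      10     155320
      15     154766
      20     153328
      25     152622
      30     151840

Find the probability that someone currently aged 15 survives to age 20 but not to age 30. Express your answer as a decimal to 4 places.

We want 5|10q15 = (l_20 − l_30)/l_15.
This is the probability of reaching 20 but not 30, conditional on being alive at 15: (l_20 − l_30) / l_15.
= (153328 − 151840) / 154766 = 1488 / 154766 = 0.009615.

0.0096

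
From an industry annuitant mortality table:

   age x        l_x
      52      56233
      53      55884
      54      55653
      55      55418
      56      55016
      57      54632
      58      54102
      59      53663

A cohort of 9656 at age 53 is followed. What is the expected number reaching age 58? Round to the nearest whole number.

The relevant probability is 54102/55884 = 0.968113.
Expected number = 9656 × 0.968113 = 9348.

9348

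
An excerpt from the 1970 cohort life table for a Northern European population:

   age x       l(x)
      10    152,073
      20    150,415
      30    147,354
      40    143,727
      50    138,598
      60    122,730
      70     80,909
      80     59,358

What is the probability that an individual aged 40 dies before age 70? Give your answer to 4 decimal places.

0.4371

P(die before 70 | alive at 40) = 1 − l(70)/l(40) = 1 − 80,909/143,727 = (62,818)/143,727 = 0.437065.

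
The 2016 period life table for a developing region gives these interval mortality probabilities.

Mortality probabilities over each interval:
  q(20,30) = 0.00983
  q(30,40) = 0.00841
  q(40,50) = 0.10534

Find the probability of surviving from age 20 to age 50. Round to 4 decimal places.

P(survive 20→50) = (1 − 0.00983) × (1 − 0.00841) × (1 − 0.10534).
= 0.99017 × 0.99159 × 0.89466 = 0.878415.

0.8784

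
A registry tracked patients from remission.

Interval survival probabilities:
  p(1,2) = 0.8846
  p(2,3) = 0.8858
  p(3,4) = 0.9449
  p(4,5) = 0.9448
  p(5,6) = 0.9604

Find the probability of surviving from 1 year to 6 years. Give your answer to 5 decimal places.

0.67183

Chaining the interval survival probabilities: 0.8846 × 0.8858 × 0.9449 × 0.9448 × 0.9604.
= 0.671832.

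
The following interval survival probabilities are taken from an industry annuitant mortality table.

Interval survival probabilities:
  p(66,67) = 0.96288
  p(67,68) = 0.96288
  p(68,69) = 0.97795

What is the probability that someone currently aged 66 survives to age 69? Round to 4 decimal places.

0.9067

P(survive 66→69) = 0.96288 × 0.96288 × 0.97795.
= 0.906695.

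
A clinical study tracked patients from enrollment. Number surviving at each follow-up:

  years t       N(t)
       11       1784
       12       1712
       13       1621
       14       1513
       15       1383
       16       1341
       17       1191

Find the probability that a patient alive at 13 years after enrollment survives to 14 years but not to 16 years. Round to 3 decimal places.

0.106

This is the probability of reaching 14 but not 16, conditional on being alive at 13: (N(14) − N(16)) / N(13).
= (1513 − 1341) / 1621 = 172 / 1621 = 0.106107.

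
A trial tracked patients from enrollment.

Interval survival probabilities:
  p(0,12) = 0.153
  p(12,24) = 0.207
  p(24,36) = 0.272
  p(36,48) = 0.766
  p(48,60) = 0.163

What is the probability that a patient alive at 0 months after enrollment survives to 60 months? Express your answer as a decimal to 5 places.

0.00108

The overall survival probability is 0.153 × 0.207 × 0.272 × 0.766 × 0.163.
= 0.001076.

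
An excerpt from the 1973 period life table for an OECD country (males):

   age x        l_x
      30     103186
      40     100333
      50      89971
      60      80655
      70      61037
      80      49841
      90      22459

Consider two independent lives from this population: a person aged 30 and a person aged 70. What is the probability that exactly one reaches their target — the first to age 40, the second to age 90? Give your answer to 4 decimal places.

p₁ = l_40/l_30 = 100333/103186 = 0.972351; p₂ = l_90/l_70 = 22459/61037 = 0.367957.
P(exactly one) = p₁(1−p₂) + (1−p₁)p₂ = 0.614568 + 0.010174 = 0.624741.

0.6247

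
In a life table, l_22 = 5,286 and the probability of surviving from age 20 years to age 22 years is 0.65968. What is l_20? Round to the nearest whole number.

l_20 = l_22 / p = 5,286 / 0.65968 = 8013.

8013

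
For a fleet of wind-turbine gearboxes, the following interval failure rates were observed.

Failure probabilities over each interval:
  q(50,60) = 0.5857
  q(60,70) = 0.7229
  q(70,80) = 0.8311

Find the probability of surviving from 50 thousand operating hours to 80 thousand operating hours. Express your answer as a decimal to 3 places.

Survival from 50 to 80 is the product of surviving each interval: (1 − 0.5857) × (1 − 0.7229) × (1 − 0.8311).
= 0.4143 × 0.2771 × 0.1689 = 0.019390.

0.019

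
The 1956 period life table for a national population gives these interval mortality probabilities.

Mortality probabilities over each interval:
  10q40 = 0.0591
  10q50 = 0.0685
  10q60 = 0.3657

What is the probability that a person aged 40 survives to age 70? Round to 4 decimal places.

Survival from 40 to 70 is the product of surviving each interval: (1 − 0.0591) × (1 − 0.0685) × (1 − 0.3657).
= 0.9409 × 0.9315 × 0.6343 = 0.555931.

0.5559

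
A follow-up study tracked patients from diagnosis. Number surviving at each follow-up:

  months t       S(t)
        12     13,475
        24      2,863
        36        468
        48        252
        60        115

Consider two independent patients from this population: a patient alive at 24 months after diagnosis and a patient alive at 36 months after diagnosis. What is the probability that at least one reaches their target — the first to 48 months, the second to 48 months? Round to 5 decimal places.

p₁ = S(48)/S(24) = 252/2,863 = 0.088020; p₂ = S(48)/S(36) = 252/468 = 0.538462.
P(at least one) = 1 − (1−p₁)(1−p₂) = 1 − 0.911980 × 0.461538 = 0.579087.

0.57909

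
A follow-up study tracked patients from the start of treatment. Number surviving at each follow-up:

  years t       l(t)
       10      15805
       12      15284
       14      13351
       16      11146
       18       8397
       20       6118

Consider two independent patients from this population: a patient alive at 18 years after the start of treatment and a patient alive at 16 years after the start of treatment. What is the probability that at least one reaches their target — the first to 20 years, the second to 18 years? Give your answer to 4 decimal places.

0.9331

p₁ = l(20)/l(18) = 6118/8397 = 0.728594; p₂ = l(18)/l(16) = 8397/11146 = 0.753364.
P(at least one) = 1 − (1−p₁)(1−p₂) = 1 − 0.271406 × 0.246636 = 0.933062.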